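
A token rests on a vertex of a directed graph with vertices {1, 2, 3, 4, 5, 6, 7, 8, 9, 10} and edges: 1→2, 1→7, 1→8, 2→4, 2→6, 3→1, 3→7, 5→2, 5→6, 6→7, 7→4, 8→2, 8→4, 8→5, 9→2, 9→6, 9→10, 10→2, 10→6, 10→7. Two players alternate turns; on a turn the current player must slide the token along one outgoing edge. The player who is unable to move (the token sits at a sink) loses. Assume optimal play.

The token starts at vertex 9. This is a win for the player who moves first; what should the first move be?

Move to 6.

Positions with no move are L. A position that does have a move is losing for the player to move precisely when every available move leads to a winning position for the opponent. Fill in the labels:
Every edge goes from a vertex to one that appears earlier in the order 4, 7, 6, 2, 5, 8, 10, 1, 3, 9, so processing vertices in that order labels each vertex after all of its successors.
4: no outgoing edge → L
7: reaches L-position 4 → W
6: only reaches 7(W), which is W → L
2: reaches L-position 6 → W
5: reaches L-position 6 → W
8: reaches L-position 4 → W
10: reaches L-position 6 → W
1: only reaches 8(W), 2(W), 7(W), all W → L
3: reaches L-position 1 → W
9: reaches L-position 6 → W
From 9, the L positions reachable in one move are: 6.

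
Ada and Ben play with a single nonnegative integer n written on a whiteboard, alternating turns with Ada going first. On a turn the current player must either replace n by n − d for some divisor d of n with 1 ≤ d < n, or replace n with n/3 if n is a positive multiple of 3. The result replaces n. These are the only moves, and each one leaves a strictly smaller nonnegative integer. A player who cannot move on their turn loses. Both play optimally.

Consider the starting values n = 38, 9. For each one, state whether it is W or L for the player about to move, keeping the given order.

Use the standard recursion: the mover loses at a terminal position; elsewhere, the mover wins exactly when some move hands the opponent an L position.
n=0: no move → L
n=1: no move → L
n=2: can move to 1, which is L ⇒ W
n=3: can move to 1, which is L ⇒ W
n=4: moves to 2(W), 3(W); every one is W ⇒ L
n=5: can move to 4, which is L ⇒ W
n=6: can move to 4, which is L ⇒ W
n=7: the only move is to 6(W), a W ⇒ L
n=8: can move to 4, which is L ⇒ W
n=9: moves to 3(W), 6(W), 8(W); every one is W ⇒ L
n=10: can move to 9, which is L ⇒ W
n=11: the only move is to 10(W), a W ⇒ L
n=12: can move to 4, which is L ⇒ W
n=13: the only move is to 12(W), a W ⇒ L
n=14: can move to 7, which is L ⇒ W
n=15: moves to 5(W), 10(W), 12(W), 14(W); every one is W ⇒ L
n=16: can move to 15, which is L ⇒ W
n=17: the only move is to 16(W), a W ⇒ L
n=18: can move to 9, which is L ⇒ W
n=19: the only move is to 18(W), a W ⇒ L
n=20: can move to 15, which is L ⇒ W
n=21: can move to 7, which is L ⇒ W
n=22: can move to 11, which is L ⇒ W
n=23: the only move is to 22(W), a W ⇒ L
n=24: can move to 23, which is L ⇒ W
n=25: moves to 20(W), 24(W); every one is W ⇒ L
n=26: can move to 13, which is L ⇒ W
n=27: can move to 9, which is L ⇒ W
n=28: moves to 14(W), 21(W), 24(W), 26(W), 27(W); every one is W ⇒ L
n=29: can move to 28, which is L ⇒ W
n=30: can move to 15, which is L ⇒ W
n=31: the only move is to 30(W), a W ⇒ L
n=32: can move to 28, which is L ⇒ W
n=33: can move to 11, which is L ⇒ W
n=34: can move to 17, which is L ⇒ W
n=35: can move to 28, which is L ⇒ W
n=36: moves to 12(W), 18(W), 24(W), 27(W), 30(W), 32(W), 33(W), 34(W), 35(W); every one is W ⇒ L
n=37: can move to 36, which is L ⇒ W
n=38: can move to 19, which is L ⇒ W

38: W, 9: L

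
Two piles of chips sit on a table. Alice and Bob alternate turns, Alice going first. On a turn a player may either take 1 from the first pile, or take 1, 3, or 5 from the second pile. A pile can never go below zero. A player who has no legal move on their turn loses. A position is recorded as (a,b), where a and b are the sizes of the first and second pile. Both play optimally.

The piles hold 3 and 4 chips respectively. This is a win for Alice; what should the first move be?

Move to (2,4).

Label each position W (a win for the player to move) or L (a loss). A position with no legal move is L; any other position is W exactly when some move reaches an L, and L when every move reaches a W.
No move ever increases a pile, so every position that can arise here has a ≤ 3 and b ≤ 4; it is enough to label the cells with 0 ≤ a ≤ 3 and 0 ≤ b ≤ 4.
Every move lowers a or b (never raises either), so fill the grid row by row in increasing a, and left to right within a row: each cell's successors are then already labelled.
      b=0  b=1  b=2  b=3  b=4
a=0:    L    W    L    W    L
a=1:    W    L    W    L    W
a=2:    L    W    L    W    L
a=3:    W    L    W    L    W
Cells with no legal move (terminal, hence L): (0,0).
The remaining L cells, each justified by listing all of its moves:
(0,2): →(0,1)(W) only, which is W, so L
(0,4): →(0,3)(W), (0,1)(W) — all W, so L
(1,1): →(0,1)(W), (1,0)(W) — all W, so L
(1,3): →(0,3)(W), (1,2)(W), (1,0)(W) — all W, so L
(2,0): →(1,0)(W) only, which is W, so L
(2,2): →(1,2)(W), (2,1)(W) — all W, so L
(2,4): →(1,4)(W), (2,3)(W), (2,1)(W) — all W, so L
(3,1): →(2,1)(W), (3,0)(W) — all W, so L
(3,3): →(2,3)(W), (3,2)(W), (3,0)(W) — all W, so L
Every other cell has at least one move into one of the L cells above, so it is W.
From (3,4), the L positions reachable in one move are: (2,4), (3,3), (3,1). Any move reaching one of these is winning.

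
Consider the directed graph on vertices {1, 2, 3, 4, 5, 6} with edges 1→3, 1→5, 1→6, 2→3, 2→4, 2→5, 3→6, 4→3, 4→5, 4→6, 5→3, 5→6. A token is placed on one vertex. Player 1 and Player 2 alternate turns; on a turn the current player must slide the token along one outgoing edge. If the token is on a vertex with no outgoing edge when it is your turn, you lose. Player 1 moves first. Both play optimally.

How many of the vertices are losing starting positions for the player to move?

2

Positions with no move are L. A position that does have a move is losing for the player to move precisely when every available move leads to a winning position for the opponent. Fill in the labels:
Every edge goes from a vertex to one that appears earlier in the order 6, 3, 5, 1, 4, 2, so processing vertices in that order labels each vertex after all of its successors.
6: no outgoing edge → L
3: reaches L-position 6 → W
5: reaches L-position 6 → W
1: reaches L-position 6 → W
4: reaches L-position 6 → W
2: only reaches 4(W), 5(W), 3(W), all W → L
The L vertices are 2, 6; that is 2 in all.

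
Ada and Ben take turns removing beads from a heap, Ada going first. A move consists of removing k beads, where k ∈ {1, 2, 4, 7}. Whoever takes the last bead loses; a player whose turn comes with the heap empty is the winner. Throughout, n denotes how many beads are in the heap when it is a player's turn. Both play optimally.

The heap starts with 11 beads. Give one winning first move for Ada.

Remove 1, leaving 10.

Use the standard recursion: the mover wins at a terminal position; elsewhere, the mover wins exactly when some move hands the opponent an L position.
n=0: no move; the opponent has just taken the last bead and therefore loses → W
n=1: →0(W) only, which is W, so L
n=2: →1(L), so W
n=3: →1(L), so W
n=4: →3(W), 2(W), 0(W) — all W, so L
n=5: →4(L), so W
n=6: →4(L), so W
n=7: →6(W), 5(W), 3(W), 0(W) — all W, so L
n=8: →7(L), so W
n=9: →7(L), so W
n=10: →9(W), 8(W), 6(W), 3(W) — all W, so L
n=11: →10(L), so W
From 11, the L positions reachable in one move are: 10, 7, 4. Any move reaching one of these is winning.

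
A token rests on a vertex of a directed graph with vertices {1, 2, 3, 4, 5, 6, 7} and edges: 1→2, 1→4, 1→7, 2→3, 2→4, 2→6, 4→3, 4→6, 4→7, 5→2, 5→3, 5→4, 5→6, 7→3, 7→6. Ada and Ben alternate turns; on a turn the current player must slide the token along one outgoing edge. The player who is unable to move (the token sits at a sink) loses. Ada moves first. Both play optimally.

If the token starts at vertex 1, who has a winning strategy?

Ben wins.

Work bottom-up. With no move the player to move loses. Otherwise the position is W if at least one move leads to an L position for the opponent, and L if every move leads to a W.
Every edge goes from a vertex to one that appears earlier in the order 3, 6, 7, 4, 2, 1, 5, so processing vertices in that order labels each vertex after all of its successors.
3: no outgoing edge → L
6: no outgoing edge → L
7: W (go to 6, an L position)
4: W (go to 6, an L position)
2: W (go to 6, an L position)
1: L (options 2(W), 4(W), 7(W) are all W)
5: W (go to 6, an L position)
Every move from 1 reaches a W position, so the mover loses.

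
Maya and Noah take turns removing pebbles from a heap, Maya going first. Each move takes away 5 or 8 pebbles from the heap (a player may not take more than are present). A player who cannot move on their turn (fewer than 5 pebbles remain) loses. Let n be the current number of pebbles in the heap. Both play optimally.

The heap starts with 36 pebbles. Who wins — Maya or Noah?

Compute win/loss labels from the base case upward. A position with no move is L. Any other position is W if it can reach an L in one move, else L.
n=0: no move → L
n=1: no move → L
n=2: no move → L
n=3: no move → L
n=4: no move → L
n=5: →0(L), so W
n=6: →1(L), so W
n=7: →2(L), so W
n=8: →3(L), so W
n=9: →4(L), so W
n=10: →2(L), so W
n=11: →3(L), so W
n=12: →4(L), so W
n=13: →8(W), 5(W) — all W, so L
n=14: →9(W), 6(W) — all W, so L
n=15: →10(W), 7(W) — all W, so L
n=16: →11(W), 8(W) — all W, so L
n=17: →12(W), 9(W) — all W, so L
n=18: →13(L), so W
n=19: →14(L), so W
n=20: →15(L), so W
n=21: →16(L), so W
n=22: →17(L), so W
n=23: →15(L), so W
n=24: →16(L), so W
n=25: →17(L), so W
n=26: →21(W), 18(W) — all W, so L
n=27: →22(W), 19(W) — all W, so L
n=28: →23(W), 20(W) — all W, so L
n=29: →24(W), 21(W) — all W, so L
n=30: →25(W), 22(W) — all W, so L
n=31: →26(L), so W
n=32: →27(L), so W
n=33: →28(L), so W
n=34: →29(L), so W
n=35: →30(L), so W
n=36: →28(L), so W
The starting position 36 is W: Maya should remove 8, leaving 28, handing over an L position.

Maya wins.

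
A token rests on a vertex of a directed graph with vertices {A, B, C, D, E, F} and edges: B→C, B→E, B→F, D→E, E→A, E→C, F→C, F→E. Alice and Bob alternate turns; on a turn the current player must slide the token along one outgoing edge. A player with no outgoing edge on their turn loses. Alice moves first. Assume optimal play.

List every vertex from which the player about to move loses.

Build the W/L table. Terminal = L. A non-terminal position is W if it has a move to some L; otherwise it is L.
Every edge goes from a vertex to one that appears earlier in the order C, A, E, F, D, B, so processing vertices in that order labels each vertex after all of its successors.
C: no outgoing edge → L
A: no outgoing edge → L
E: reaches L-position A → W
F: reaches L-position C → W
D: only reaches E(W), which is W → L
B: reaches L-position C → W
The losing starting vertices are exactly the entries labelled L in this table (3 of them).

A, C, D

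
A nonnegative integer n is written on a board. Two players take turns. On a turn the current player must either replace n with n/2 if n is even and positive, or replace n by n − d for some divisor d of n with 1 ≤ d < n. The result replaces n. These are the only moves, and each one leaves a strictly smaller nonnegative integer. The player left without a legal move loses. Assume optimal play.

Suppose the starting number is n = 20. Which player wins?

The first player wins.

Label each position W (a win for the player to move) or L (a loss). A position with no legal move is L; any other position is W exactly when some move reaches an L, and L when every move reaches a W.
n=0: no move → L
n=1: no move → L
n=2: →1(L), so W
n=3: →2(W) only, which is W, so L
n=4: →3(L), so W
n=5: →4(W) only, which is W, so L
n=6: →3(L), so W
n=7: →6(W) only, which is W, so L
n=8: →7(L), so W
n=9: →6(W), 8(W) — all W, so L
n=10: →5(L), so W
n=11: →10(W) only, which is W, so L
n=12: →9(L), so W
n=13: →12(W) only, which is W, so L
n=14: →7(L), so W
n=15: →10(W), 12(W), 14(W) — all W, so L
n=16: →15(L), so W
n=17: →16(W) only, which is W, so L
n=18: →9(L), so W
n=19: →18(W) only, which is W, so L
n=20: →15(L), so W
From 20 the player to move can move to 15, reaching an L position.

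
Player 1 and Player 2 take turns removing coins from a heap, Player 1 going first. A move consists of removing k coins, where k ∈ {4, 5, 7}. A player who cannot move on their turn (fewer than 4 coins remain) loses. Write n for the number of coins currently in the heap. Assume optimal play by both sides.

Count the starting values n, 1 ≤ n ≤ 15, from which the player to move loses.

7

Use the standard recursion: the mover loses at a terminal position; elsewhere, the mover wins exactly when some move hands the opponent an L position.
n=0: no move → L
n=1: no move → L
n=2: no move → L
n=3: no move → L
n=4: W (go to 0, an L position)
n=5: W (go to 1, an L position)
n=6: W (go to 2, an L position)
n=7: W (go to 3, an L position)
n=8: W (go to 3, an L position)
n=9: W (go to 2, an L position)
n=10: W (go to 3, an L position)
n=11: L (options 7(W), 6(W), 4(W) are all W)
n=12: L (options 8(W), 7(W), 5(W) are all W)
n=13: L (options 9(W), 8(W), 6(W) are all W)
n=14: L (options 10(W), 9(W), 7(W) are all W)
n=15: W (go to 11, an L position)
L entries with 1 ≤ n ≤ 15 (n=0 is outside the asked range and is not counted): n = 1, 2, 3, 11, 12, 13, 14; that makes 7.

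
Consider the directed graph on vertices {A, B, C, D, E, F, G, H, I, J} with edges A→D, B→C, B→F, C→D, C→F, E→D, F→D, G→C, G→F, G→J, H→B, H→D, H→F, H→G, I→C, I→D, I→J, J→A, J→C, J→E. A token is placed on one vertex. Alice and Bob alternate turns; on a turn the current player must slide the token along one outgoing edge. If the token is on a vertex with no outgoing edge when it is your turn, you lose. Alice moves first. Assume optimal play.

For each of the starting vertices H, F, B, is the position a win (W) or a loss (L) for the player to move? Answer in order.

Label each position W (a win for the player to move) or L (a loss). A position with no legal move is L; any other position is W exactly when some move reaches an L, and L when every move reaches a W.
Every edge goes from a vertex to one that appears earlier in the order D, A, F, C, E, J, B, I, G, H, so processing vertices in that order labels each vertex after all of its successors.
D: no outgoing edge → L
A: can move to D, which is L ⇒ W
F: can move to D, which is L ⇒ W
C: can move to D, which is L ⇒ W
E: can move to D, which is L ⇒ W
J: moves to E(W), C(W), A(W); every one is W ⇒ L
B: moves to C(W), F(W); every one is W ⇒ L
I: can move to J, which is L ⇒ W
G: can move to J, which is L ⇒ W
H: can move to B, which is L ⇒ W

H: W, F: W, B: L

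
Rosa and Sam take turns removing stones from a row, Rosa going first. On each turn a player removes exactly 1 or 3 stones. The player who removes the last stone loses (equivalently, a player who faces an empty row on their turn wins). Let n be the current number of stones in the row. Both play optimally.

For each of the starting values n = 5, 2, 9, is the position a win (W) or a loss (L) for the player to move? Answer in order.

Classify positions by backward induction: terminal positions (no move available) are W. From any other position, the mover wins iff some move reaches an L.
n=0: no move; the opponent has just taken the last stone and therefore loses → W
n=1: L (sole option 0(W) is W)
n=2: W (go to 1, an L position)
n=3: L (options 2(W), 0(W) are all W)
n=4: W (go to 3, an L position)
n=5: L (options 4(W), 2(W) are all W)
n=6: W (go to 5, an L position)
n=7: L (options 6(W), 4(W) are all W)
n=8: W (go to 7, an L position)
n=9: L (options 8(W), 6(W) are all W)

5: L, 2: W, 9: L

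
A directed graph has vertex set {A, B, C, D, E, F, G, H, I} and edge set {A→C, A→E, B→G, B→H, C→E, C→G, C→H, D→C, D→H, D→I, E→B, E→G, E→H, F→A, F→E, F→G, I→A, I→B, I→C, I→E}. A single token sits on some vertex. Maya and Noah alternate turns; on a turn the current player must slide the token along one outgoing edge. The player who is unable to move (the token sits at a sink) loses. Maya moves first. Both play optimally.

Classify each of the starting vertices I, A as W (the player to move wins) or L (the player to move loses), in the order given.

I: W, A: L

Classify positions by backward induction: terminal positions (no move available) are L. From any other position, the mover wins iff some move reaches an L.
Every edge goes from a vertex to one that appears earlier in the order G, H, B, E, C, A, I, F, D, so processing vertices in that order labels each vertex after all of its successors.
G: no outgoing edge → L
H: no outgoing edge → L
B: →H(L), so W
E: →H(L), so W
C: →H(L), so W
A: →C(W), E(W) — all W, so L
I: →A(L), so W
F: →A(L), so W
D: →H(L), so W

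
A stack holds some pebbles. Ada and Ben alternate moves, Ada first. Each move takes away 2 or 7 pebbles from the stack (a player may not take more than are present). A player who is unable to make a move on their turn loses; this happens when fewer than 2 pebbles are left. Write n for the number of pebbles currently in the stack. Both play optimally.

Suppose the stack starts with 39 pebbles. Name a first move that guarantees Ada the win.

Compute win/loss labels from the base case upward. A position with no move is L. Any other position is W if it can reach an L in one move, else L.
n=0: no move → L
n=1: no move → L
n=2: →0(L), so W
n=3: →1(L), so W
n=4: →2(W) only, which is W, so L
n=5: →3(W) only, which is W, so L
n=6: →4(L), so W
n=7: →5(L), so W
n=8: →1(L), so W
n=9: →7(W), 2(W) — all W, so L
n=10: →8(W), 3(W) — all W, so L
n=11: →9(L), so W
n=12: →10(L), so W
n=13: →11(W), 6(W) — all W, so L
n=14: →12(W), 7(W) — all W, so L
n=15: →13(L), so W
n=16: →14(L), so W
n=17: →10(L), so W
n=18: →16(W), 11(W) — all W, so L
n=19: →17(W), 12(W) — all W, so L
n=20: →18(L), so W
n=21: →19(L), so W
n=22: →20(W), 15(W) — all W, so L
n=23: →21(W), 16(W) — all W, so L
n=24: →22(L), so W
n=25: →23(L), so W
n=26: →19(L), so W
n=27: →25(W), 20(W) — all W, so L
n=28: →26(W), 21(W) — all W, so L
n=29: →27(L), so W
n=30: →28(L), so W
n=31: →29(W), 24(W) — all W, so L
n=32: →30(W), 25(W) — all W, so L
n=33: →31(L), so W
n=34: →32(L), so W
n=35: →28(L), so W
n=36: →34(W), 29(W) — all W, so L
n=37: →35(W), 30(W) — all W, so L
n=38: →36(L), so W
n=39: →37(L), so W
From 39, the L positions reachable in one move are: 37, 32. Any move reaching one of these is winning.

Remove 2, leaving 37.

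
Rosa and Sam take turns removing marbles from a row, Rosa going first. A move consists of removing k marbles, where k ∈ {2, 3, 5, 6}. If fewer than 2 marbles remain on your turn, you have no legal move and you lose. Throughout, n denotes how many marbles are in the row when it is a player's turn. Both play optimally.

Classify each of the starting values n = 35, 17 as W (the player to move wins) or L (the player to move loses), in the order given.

Compute win/loss labels from the base case upward. A position with no move is L. Any other position is W if it can reach an L in one move, else L.
n=0: no move → L
n=1: no move → L
n=2: →0(L), so W
n=3: →1(L), so W
n=4: →1(L), so W
n=5: →0(L), so W
n=6: →1(L), so W
n=7: →1(L), so W
n=8: →6(W), 5(W), 3(W), 2(W) — all W, so L
n=9: →7(W), 6(W), 4(W), 3(W) — all W, so L
n=10: →8(L), so W
n=11: →9(L), so W
n=12: →9(L), so W
n=13: →8(L), so W
n=14: →9(L), so W
n=15: →9(L), so W
n=16: →14(W), 13(W), 11(W), 10(W) — all W, so L
n=17: →15(W), 14(W), 12(W), 11(W) — all W, so L
n=18: →16(L), so W
n=19: →17(L), so W
n=20: →17(L), so W
n=21: →16(L), so W
n=22: →17(L), so W
n=23: →17(L), so W
n=24: →22(W), 21(W), 19(W), 18(W) — all W, so L
n=25: →23(W), 22(W), 20(W), 19(W) — all W, so L
n=26: →24(L), so W
n=27: →25(L), so W
n=28: →25(L), so W
n=29: →24(L), so W
n=30: →25(L), so W
n=31: →25(L), so W
n=32: →30(W), 29(W), 27(W), 26(W) — all W, so L
n=33: →31(W), 30(W), 28(W), 27(W) — all W, so L
n=34: →32(L), so W
n=35: →33(L), so W

35: W, 17: L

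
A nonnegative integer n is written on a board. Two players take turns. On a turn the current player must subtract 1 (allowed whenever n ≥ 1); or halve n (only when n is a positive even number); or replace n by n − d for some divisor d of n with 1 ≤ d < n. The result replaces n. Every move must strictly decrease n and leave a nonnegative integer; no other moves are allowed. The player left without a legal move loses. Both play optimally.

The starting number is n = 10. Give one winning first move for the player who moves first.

Positions with no move are L. A position that does have a move is losing for the player to move precisely when every available move leads to a winning position for the opponent. Fill in the labels:
n=0: no move → L
n=1: can move to 0, which is L ⇒ W
n=2: the only move is to 1(W), a W ⇒ L
n=3: can move to 2, which is L ⇒ W
n=4: can move to 2, which is L ⇒ W
n=5: the only move is to 4(W), a W ⇒ L
n=6: can move to 5, which is L ⇒ W
n=7: the only move is to 6(W), a W ⇒ L
n=8: can move to 7, which is L ⇒ W
n=9: moves to 6(W), 8(W); every one is W ⇒ L
n=10: can move to 5, which is L ⇒ W
From 10, the L positions reachable in one move are: 5, 9. Any move reaching one of these is winning.

Move to 5.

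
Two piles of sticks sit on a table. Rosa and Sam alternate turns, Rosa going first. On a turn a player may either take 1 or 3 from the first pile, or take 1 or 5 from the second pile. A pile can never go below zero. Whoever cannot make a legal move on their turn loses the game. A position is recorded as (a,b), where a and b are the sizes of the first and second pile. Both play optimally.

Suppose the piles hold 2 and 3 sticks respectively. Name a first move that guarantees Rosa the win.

Use the standard recursion: the mover loses at a terminal position; elsewhere, the mover wins exactly when some move hands the opponent an L position.
No move ever increases a pile, so every position that can arise here has a ≤ 2 and b ≤ 3; it is enough to label the cells with 0 ≤ a ≤ 2 and 0 ≤ b ≤ 3.
Every move lowers a or b (never raises either), so fill the grid row by row in increasing a, and left to right within a row: each cell's successors are then already labelled.
      b=0  b=1  b=2  b=3
a=0:    L    W    L    W
a=1:    W    L    W    L
a=2:    L    W    L    W
Cells with no legal move (terminal, hence L): (0,0).
The remaining L cells, each justified by listing all of its moves:
(0,2): →(0,1)(W) only, which is W, so L
(1,1): →(0,1)(W), (1,0)(W) — all W, so L
(1,3): →(0,3)(W), (1,2)(W) — all W, so L
(2,0): →(1,0)(W) only, which is W, so L
(2,2): →(1,2)(W), (2,1)(W) — all W, so L
Every other cell has at least one move into one of the L cells above, so it is W.
From (2,3), the L positions reachable in one move are: (1,3), (2,2). Any move reaching one of these is winning.

Move to (1,3).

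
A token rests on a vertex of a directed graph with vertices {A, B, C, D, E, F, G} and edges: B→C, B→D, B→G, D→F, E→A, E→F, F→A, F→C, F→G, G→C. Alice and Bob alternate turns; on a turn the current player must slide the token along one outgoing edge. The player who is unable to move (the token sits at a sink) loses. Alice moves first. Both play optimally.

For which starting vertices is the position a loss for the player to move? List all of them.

A, C, D

Build the W/L table. Terminal = L. A non-terminal position is W if it has a move to some L; otherwise it is L.
Every edge goes from a vertex to one that appears earlier in the order A, C, G, F, D, B, E, so processing vertices in that order labels each vertex after all of its successors.
A: no outgoing edge → L
C: no outgoing edge → L
G: reaches L-position C → W
F: reaches L-position C → W
D: only reaches F(W), which is W → L
B: reaches L-position D → W
E: reaches L-position A → W
Reading off the rows marked L gives the requested list; there are 3 such vertices.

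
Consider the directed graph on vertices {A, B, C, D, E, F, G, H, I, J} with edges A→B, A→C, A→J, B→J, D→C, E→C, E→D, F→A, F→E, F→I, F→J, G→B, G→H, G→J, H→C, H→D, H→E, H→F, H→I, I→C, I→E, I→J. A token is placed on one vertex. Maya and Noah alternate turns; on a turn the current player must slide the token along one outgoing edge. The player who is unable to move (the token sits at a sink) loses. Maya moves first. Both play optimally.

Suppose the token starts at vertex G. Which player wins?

Build the W/L table. Terminal = L. A non-terminal position is W if it has a move to some L; otherwise it is L.
Every edge goes from a vertex to one that appears earlier in the order J, C, D, E, I, B, A, F, H, G, so processing vertices in that order labels each vertex after all of its successors.
J: no outgoing edge → L
C: no outgoing edge → L
D: W (go to C, an L position)
E: W (go to C, an L position)
I: W (go to C, an L position)
B: W (go to J, an L position)
A: W (go to C, an L position)
F: W (go to J, an L position)
H: W (go to C, an L position)
G: W (go to J, an L position)
From G Maya can move to J, reaching an L position.

Maya wins.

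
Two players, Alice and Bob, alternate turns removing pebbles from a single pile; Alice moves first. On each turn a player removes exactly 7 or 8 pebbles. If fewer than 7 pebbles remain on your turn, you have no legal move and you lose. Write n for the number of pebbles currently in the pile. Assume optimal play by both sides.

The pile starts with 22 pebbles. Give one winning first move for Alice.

Remove 7, leaving 15.

Classify positions by backward induction: terminal positions (no move available) are L. From any other position, the mover wins iff some move reaches an L.
n=0: no move → L
n=1: no move → L
n=2: no move → L
n=3: no move → L
n=4: no move → L
n=5: no move → L
n=6: no move → L
n=7: reaches L-position 0 → W
n=8: reaches L-position 1 → W
n=9: reaches L-position 2 → W
n=10: reaches L-position 3 → W
n=11: reaches L-position 4 → W
n=12: reaches L-position 5 → W
n=13: reaches L-position 6 → W
n=14: reaches L-position 6 → W
n=15: only reaches 8(W), 7(W), all W → L
n=16: only reaches 9(W), 8(W), all W → L
n=17: only reaches 10(W), 9(W), all W → L
n=18: only reaches 11(W), 10(W), all W → L
n=19: only reaches 12(W), 11(W), all W → L
n=20: only reaches 13(W), 12(W), all W → L
n=21: only reaches 14(W), 13(W), all W → L
n=22: reaches L-position 15 → W
From 22, the L positions reachable in one move are: 15.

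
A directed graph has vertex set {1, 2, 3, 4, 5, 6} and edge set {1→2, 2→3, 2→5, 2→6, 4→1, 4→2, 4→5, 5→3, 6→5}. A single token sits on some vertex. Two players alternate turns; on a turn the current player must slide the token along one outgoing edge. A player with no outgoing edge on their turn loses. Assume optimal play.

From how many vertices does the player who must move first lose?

Compute win/loss labels from the base case upward. A position with no move is L. Any other position is W if it can reach an L in one move, else L.
Every edge goes from a vertex to one that appears earlier in the order 3, 5, 6, 2, 1, 4, so processing vertices in that order labels each vertex after all of its successors.
3: no outgoing edge → L
5: →3(L), so W
6: →5(W) only, which is W, so L
2: →6(L), so W
1: →2(W) only, which is W, so L
4: →1(L), so W
The L vertices are 1, 3, 6; that is 3 in all.

3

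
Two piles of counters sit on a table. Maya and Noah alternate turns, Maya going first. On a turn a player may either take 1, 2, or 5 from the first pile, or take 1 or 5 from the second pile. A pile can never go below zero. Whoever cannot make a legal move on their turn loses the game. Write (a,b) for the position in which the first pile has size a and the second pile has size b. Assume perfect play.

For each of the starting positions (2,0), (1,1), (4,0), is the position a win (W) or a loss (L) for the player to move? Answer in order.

(2,0): W, (1,1): L, (4,0): W

Compute win/loss labels from the base case upward. A position with no move is L. Any other position is W if it can reach an L in one move, else L.
No move ever increases a pile, so every position that can arise here has a ≤ 4 and b ≤ 1; it is enough to label the cells with 0 ≤ a ≤ 4 and 0 ≤ b ≤ 1.
Every move lowers a or b (never raises either), so fill the grid row by row in increasing a, and left to right within a row: each cell's successors are then already labelled.
      b=0  b=1
a=0:    L    W
a=1:    W    L
a=2:    W    W
a=3:    L    W
a=4:    W    L
Cells with no legal move (terminal, hence L): (0,0).
The remaining L cells, each justified by listing all of its moves:
(1,1): L (options (0,1)(W), (1,0)(W) are all W)
(3,0): L (options (2,0)(W), (1,0)(W) are all W)
(4,1): L (options (3,1)(W), (2,1)(W), (4,0)(W) are all W)
Every other cell has at least one move into one of the L cells above, so it is W.
(2,0): the move to (0,0) reaches an L cell, so W
(1,1): one of the L cells justified above, so L
(4,0): the move to (3,0) reaches an L cell, so W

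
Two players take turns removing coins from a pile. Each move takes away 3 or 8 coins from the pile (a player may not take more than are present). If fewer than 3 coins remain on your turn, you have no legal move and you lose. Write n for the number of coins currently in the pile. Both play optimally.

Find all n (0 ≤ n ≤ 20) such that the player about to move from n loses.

0, 1, 2, 6, 7, 11, 12, 13, 17, 18

Use the standard recursion: the mover loses at a terminal position; elsewhere, the mover wins exactly when some move hands the opponent an L position.
n=0: no move → L
n=1: no move → L
n=2: no move → L
n=3: →0(L), so W
n=4: →1(L), so W
n=5: →2(L), so W
n=6: →3(W) only, which is W, so L
n=7: →4(W) only, which is W, so L
n=8: →0(L), so W
n=9: →6(L), so W
n=10: →7(L), so W
n=11: →8(W), 3(W) — all W, so L
n=12: →9(W), 4(W) — all W, so L
n=13: →10(W), 5(W) — all W, so L
n=14: →11(L), so W
n=15: →12(L), so W
n=16: →13(L), so W
n=17: →14(W), 9(W) — all W, so L
n=18: →15(W), 10(W) — all W, so L
n=19: →11(L), so W
n=20: →17(L), so W
Reading off the rows marked L gives the requested list; there are 10 such values of n.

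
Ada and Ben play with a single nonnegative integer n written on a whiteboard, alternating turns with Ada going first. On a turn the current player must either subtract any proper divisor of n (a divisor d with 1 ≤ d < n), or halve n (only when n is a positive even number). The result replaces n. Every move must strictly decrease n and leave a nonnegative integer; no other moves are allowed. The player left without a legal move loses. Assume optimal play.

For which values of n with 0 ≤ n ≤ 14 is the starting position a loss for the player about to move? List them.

Build the W/L table. Terminal = L. A non-terminal position is W if it has a move to some L; otherwise it is L.
n=0: no move → L
n=1: no move → L
n=2: reaches L-position 1 → W
n=3: only reaches 2(W), which is W → L
n=4: reaches L-position 3 → W
n=5: only reaches 4(W), which is W → L
n=6: reaches L-position 3 → W
n=7: only reaches 6(W), which is W → L
n=8: reaches L-position 7 → W
n=9: only reaches 6(W), 8(W), all W → L
n=10: reaches L-position 5 → W
n=11: only reaches 10(W), which is W → L
n=12: reaches L-position 9 → W
n=13: only reaches 12(W), which is W → L
n=14: reaches L-position 7 → W
Reading off the rows marked L gives the requested list; there are 8 such values of n.

0, 1, 3, 5, 7, 9, 11, 13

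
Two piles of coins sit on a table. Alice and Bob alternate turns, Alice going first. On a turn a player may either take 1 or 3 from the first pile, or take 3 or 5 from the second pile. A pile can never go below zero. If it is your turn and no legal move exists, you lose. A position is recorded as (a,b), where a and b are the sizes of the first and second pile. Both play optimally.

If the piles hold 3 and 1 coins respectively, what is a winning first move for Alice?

Move to (2,1).

Classify positions by backward induction: terminal positions (no move available) are L. From any other position, the mover wins iff some move reaches an L.
No move ever increases a pile, so every position that can arise here has a ≤ 3 and b ≤ 1; it is enough to label the cells with 0 ≤ a ≤ 3 and 0 ≤ b ≤ 1.
Every move lowers a or b (never raises either), so fill the grid row by row in increasing a, and left to right within a row: each cell's successors are then already labelled.
      b=0  b=1
a=0:    L    L
a=1:    W    W
a=2:    L    L
a=3:    W    W
Cells with no legal move (terminal, hence L): (0,0), (0,1).
The remaining L cells, each justified by listing all of its moves:
(2,0): the only move is to (1,0)(W), a W ⇒ L
(2,1): the only move is to (1,1)(W), a W ⇒ L
Every other cell has at least one move into one of the L cells above, so it is W.
From (3,1), the L positions reachable in one move are: (2,1), (0,1). Any move reaching one of these is winning.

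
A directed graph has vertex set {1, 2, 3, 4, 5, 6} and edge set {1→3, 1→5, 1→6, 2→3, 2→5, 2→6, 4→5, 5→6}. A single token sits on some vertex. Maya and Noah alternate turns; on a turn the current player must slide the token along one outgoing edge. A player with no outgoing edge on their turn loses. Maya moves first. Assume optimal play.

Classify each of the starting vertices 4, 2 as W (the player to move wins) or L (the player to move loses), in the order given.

4: L, 2: W

Classify positions by backward induction: terminal positions (no move available) are L. From any other position, the mover wins iff some move reaches an L.
Every edge goes from a vertex to one that appears earlier in the order 6, 3, 5, 2, 1, 4, so processing vertices in that order labels each vertex after all of its successors.
6: no outgoing edge → L
3: no outgoing edge → L
5: reaches L-position 6 → W
2: reaches L-position 3 → W
1: reaches L-position 3 → W
4: only reaches 5(W), which is W → L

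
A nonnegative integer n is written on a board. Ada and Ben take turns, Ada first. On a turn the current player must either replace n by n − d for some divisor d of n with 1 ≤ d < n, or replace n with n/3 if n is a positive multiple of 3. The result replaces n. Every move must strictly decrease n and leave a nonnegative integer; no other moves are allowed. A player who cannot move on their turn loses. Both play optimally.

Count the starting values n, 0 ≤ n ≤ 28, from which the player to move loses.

Positions with no move are L. A position that does have a move is losing for the player to move precisely when every available move leads to a winning position for the opponent. Fill in the labels:
n=0: no move → L
n=1: no move → L
n=2: W (go to 1, an L position)
n=3: W (go to 1, an L position)
n=4: L (options 2(W), 3(W) are all W)
n=5: W (go to 4, an L position)
n=6: W (go to 4, an L position)
n=7: L (sole option 6(W) is W)
n=8: W (go to 4, an L position)
n=9: L (options 3(W), 6(W), 8(W) are all W)
n=10: W (go to 9, an L position)
n=11: L (sole option 10(W) is W)
n=12: W (go to 4, an L position)
n=13: L (sole option 12(W) is W)
n=14: W (go to 7, an L position)
n=15: L (options 5(W), 10(W), 12(W), 14(W) are all W)
n=16: W (go to 15, an L position)
n=17: L (sole option 16(W) is W)
n=18: W (go to 9, an L position)
n=19: L (sole option 18(W) is W)
n=20: W (go to 15, an L position)
n=21: W (go to 7, an L position)
n=22: W (go to 11, an L position)
n=23: L (sole option 22(W) is W)
n=24: W (go to 23, an L position)
n=25: L (options 20(W), 24(W) are all W)
n=26: W (go to 13, an L position)
n=27: W (go to 9, an L position)
n=28: L (options 14(W), 21(W), 24(W), 26(W), 27(W) are all W)
L entries with 0 ≤ n ≤ 28: n = 0, 1, 4, 7, 9, 11, 13, 15, 17, 19, 23, 25, 28; that makes 13.

13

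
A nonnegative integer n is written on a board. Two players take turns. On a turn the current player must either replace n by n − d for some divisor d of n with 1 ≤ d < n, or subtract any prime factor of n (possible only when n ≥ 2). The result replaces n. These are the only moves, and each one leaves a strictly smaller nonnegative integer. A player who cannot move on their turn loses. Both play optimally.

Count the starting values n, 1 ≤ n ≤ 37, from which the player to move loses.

8

Work bottom-up. With no move the player to move loses. Otherwise the position is W if at least one move leads to an L position for the opponent, and L if every move leads to a W.
n=0: no move → L
n=1: no move → L
n=2: W (go to 0, an L position)
n=3: W (go to 0, an L position)
n=4: L (options 2(W), 3(W) are all W)
n=5: W (go to 0, an L position)
n=6: W (go to 4, an L position)
n=7: W (go to 0, an L position)
n=8: W (go to 4, an L position)
n=9: L (options 6(W), 8(W) are all W)
n=10: W (go to 9, an L position)
n=11: W (go to 0, an L position)
n=12: W (go to 9, an L position)
n=13: W (go to 0, an L position)
n=14: L (options 7(W), 12(W), 13(W) are all W)
n=15: W (go to 14, an L position)
n=16: W (go to 14, an L position)
n=17: W (go to 0, an L position)
n=18: W (go to 9, an L position)
n=19: W (go to 0, an L position)
n=20: L (options 10(W), 15(W), 16(W), 18(W), 19(W) are all W)
n=21: W (go to 14, an L position)
n=22: W (go to 20, an L position)
n=23: W (go to 0, an L position)
n=24: W (go to 20, an L position)
n=25: W (go to 20, an L position)
n=26: L (options 13(W), 24(W), 25(W) are all W)
n=27: W (go to 26, an L position)
n=28: W (go to 14, an L position)
n=29: W (go to 0, an L position)
n=30: W (go to 20, an L position)
n=31: W (go to 0, an L position)
n=32: L (options 16(W), 24(W), 28(W), 30(W), 31(W) are all W)
n=33: W (go to 32, an L position)
n=34: W (go to 32, an L position)
n=35: L (options 28(W), 30(W), 34(W) are all W)
n=36: W (go to 32, an L position)
n=37: W (go to 0, an L position)
L entries with 1 ≤ n ≤ 37 (n=0 is outside the asked range and is not counted): n = 1, 4, 9, 14, 20, 26, 32, 35; that makes 8.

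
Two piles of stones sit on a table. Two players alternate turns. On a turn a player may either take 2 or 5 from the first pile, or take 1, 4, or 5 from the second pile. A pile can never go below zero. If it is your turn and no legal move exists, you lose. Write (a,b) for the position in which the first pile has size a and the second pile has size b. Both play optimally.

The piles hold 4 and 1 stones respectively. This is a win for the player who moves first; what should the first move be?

Move to (2,1).

Build the W/L table. Terminal = L. A non-terminal position is W if it has a move to some L; otherwise it is L.
No move ever increases a pile, so every position that can arise here has a ≤ 4 and b ≤ 1; it is enough to label the cells with 0 ≤ a ≤ 4 and 0 ≤ b ≤ 1.
Every move lowers a or b (never raises either), so fill the grid row by row in increasing a, and left to right within a row: each cell's successors are then already labelled.
      b=0  b=1
a=0:    L    W
a=1:    L    W
a=2:    W    L
a=3:    W    L
a=4:    L    W
Cells with no legal move (terminal, hence L): (0,0), (1,0).
The remaining L cells, each justified by listing all of its moves:
(2,1): moves to (0,1)(W), (2,0)(W); every one is W ⇒ L
(3,1): moves to (1,1)(W), (3,0)(W); every one is W ⇒ L
(4,0): the only move is to (2,0)(W), a W ⇒ L
Every other cell has at least one move into one of the L cells above, so it is W.
From (4,1), the L positions reachable in one move are: (2,1), (4,0). Any move reaching one of these is winning.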